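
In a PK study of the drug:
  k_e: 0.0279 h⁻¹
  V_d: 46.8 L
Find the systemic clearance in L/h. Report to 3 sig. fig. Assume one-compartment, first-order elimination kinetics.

CL = k × Vd = 0.0279 × 46.8 = 1.306 L/h

1.31 L/h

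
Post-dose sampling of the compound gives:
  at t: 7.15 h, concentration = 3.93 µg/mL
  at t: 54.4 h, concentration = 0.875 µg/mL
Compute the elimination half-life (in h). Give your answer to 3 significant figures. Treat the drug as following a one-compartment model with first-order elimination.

k = ln(C₁/C₂) / (t₂ − t₁) = ln(3.93/0.875) / (54.4 − 7.15)
  = 1.502 / 47.25 = 0.03179 h⁻¹
t½ = ln2 / k = 0.693147 / 0.03179 = 21.80 h

21.8 h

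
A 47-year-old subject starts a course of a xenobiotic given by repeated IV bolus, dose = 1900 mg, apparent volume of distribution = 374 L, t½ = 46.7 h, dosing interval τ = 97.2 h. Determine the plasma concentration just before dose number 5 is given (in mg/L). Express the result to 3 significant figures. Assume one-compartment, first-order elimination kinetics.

C₀ per dose = Dose / Vd = 1900 / 374 = 5.080 mg/L
k = ln2 / t½ = 0.693147 / 46.7 = 0.01484 h⁻¹
Fraction remaining after one interval: r = e^(−kτ) = e^(−0.01484 × 97.2) = 0.2363
Before dose 5, 4 doses have been given (aged 1τ, 2τ, 3τ, 4τ).
C_trough = C₀ × (r + r² + … + r^4) = C₀ × r(1−r^4)/(1−r)
        = 5.080 × 0.2363 × (1 − 0.003118) / (1 − 0.2363) = 1.567 mg/L

1.57 mg/L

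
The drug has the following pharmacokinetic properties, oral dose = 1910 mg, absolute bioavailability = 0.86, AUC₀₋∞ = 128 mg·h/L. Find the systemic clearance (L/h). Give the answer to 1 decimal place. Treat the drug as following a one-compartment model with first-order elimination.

12.8 L/h

CL = F·Dose / AUC = 0.86 × 1910 / 128 = 12.83 L/h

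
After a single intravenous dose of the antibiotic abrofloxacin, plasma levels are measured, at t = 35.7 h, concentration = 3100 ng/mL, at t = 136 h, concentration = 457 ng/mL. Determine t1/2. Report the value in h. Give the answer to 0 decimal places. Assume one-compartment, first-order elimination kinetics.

k = ln(C₁/C₂) / (t₂ − t₁) = ln(3100/457) / (136 − 35.7)
  = 1.914 / 100.3 = 0.01908 h⁻¹
t½ = ln2 / k = 0.693147 / 0.01908 = 36.33 h

36 h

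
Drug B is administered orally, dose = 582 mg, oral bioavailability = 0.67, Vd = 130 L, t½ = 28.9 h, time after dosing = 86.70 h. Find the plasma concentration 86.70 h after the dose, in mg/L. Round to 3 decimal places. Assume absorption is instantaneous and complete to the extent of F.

Amount reaching circulation = F × Dose = 0.67 × 582.0 = 389.9 mg
C₀ = F·Dose / Vd = 389.9 / 130 = 2.999 mg/L
k = ln2 / t½ = 0.693147 / 28.9 = 0.02398 h⁻¹
t / t½ = 86.70 / 28.9 = 3 half-lives
C = C₀ × (1/2)^3 = 2.999 × 0.1250 = 0.3749 mg/L

0.375 mg/L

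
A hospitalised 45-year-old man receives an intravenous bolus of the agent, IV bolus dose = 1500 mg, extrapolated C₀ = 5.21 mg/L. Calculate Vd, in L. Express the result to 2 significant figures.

290 L

Vd = Dose / C₀ = 1500 / 5.21 = 287.9 L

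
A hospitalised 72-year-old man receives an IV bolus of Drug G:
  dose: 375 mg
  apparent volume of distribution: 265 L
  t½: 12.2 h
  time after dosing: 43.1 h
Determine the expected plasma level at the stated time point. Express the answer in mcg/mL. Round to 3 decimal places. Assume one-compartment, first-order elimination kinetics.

0.122 mcg/mL

C₀ = Dose / Vd = 375.0 / 265 = 1.415 mg/L
k = ln2 / t½ = 0.693147 / 12.2 = 0.05682 h⁻¹
C = C₀ · e^(−k·t) = 1.415 × e^(−0.05682 × 43.1)
  = 1.415 × 0.08638 = 0.1222 mg/L
(0.1222 mg/L = 0.1222 mcg/mL)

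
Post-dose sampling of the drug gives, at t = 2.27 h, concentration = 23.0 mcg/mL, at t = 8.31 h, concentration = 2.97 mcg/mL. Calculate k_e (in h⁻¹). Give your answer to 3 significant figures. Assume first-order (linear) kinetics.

0.339 h⁻¹

k = ln(C₁/C₂) / (t₂ − t₁) = ln(23.0/2.97) / (8.31 − 2.27)
  = 2.047 / 6.040 = 0.3389 h⁻¹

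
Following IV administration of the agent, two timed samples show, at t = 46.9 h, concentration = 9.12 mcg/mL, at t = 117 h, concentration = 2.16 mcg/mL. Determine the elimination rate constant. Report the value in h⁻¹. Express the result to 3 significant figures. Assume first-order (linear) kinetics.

0.0205 h⁻¹

k = ln(C₁/C₂) / (t₂ − t₁) = ln(9.12/2.16) / (117 − 46.9)
  = 1.440 / 70.10 = 0.02054 h⁻¹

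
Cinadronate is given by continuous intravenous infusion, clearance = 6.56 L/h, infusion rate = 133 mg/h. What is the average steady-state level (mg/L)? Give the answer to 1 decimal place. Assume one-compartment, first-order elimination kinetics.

20.3 mg/L

At steady state Css = R₀ / CL = 133 / 6.560 = 20.27 mg/L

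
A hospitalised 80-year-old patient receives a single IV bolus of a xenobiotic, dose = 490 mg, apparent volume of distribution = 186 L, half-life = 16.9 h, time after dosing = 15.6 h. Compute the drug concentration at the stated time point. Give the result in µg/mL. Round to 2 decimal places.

1.39 µg/mL

C₀ = Dose / Vd = 490.0 / 186 = 2.634 mg/L
k = ln2 / t½ = 0.693147 / 16.9 = 0.04101 h⁻¹
C = C₀ · e^(−k·t) = 2.634 × e^(−0.04101 × 15.6)
  = 2.634 × 0.5274 = 1.389 mg/L
(1.389 mg/L = 1.389 µg/mL)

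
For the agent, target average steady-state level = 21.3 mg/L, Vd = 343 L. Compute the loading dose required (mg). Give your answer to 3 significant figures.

LD = Css × Vd = 21.3 × 343 = 7306 mg

7310 mg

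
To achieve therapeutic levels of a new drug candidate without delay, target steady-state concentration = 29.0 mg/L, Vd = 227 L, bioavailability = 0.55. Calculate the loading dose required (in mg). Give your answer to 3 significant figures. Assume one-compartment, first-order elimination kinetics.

12000 mg

LD = Css × Vd / F = 29.0 × 227 / 0.55 = 11970 mg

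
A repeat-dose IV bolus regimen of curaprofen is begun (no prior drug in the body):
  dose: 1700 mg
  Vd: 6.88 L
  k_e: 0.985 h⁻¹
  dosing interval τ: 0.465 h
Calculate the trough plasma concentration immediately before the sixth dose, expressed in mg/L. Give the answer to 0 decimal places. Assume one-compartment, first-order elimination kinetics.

382 mg/L

C₀ per dose = Dose / Vd = 1700 / 6.88 = 247.1 mg/L
Fraction remaining after one interval: r = e^(−kτ) = e^(−0.9850 × 0.465) = 0.6325
Before dose 6, 5 doses have been given (aged 1τ, 2τ, 3τ, 4τ, 5τ).
C_trough = C₀ × (r + r² + … + r^5) = C₀ × r(1−r^5)/(1−r)
        = 247.1 × 0.6325 × (1 − 0.1012) / (1 − 0.6325) = 382.2 mg/L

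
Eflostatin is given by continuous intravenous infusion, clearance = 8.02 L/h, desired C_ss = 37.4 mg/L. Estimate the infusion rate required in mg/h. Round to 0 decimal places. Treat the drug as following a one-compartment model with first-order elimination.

300 mg/h

At steady state, infusion rate R₀ = Css × CL = 37.4 × 8.020 = 299.9 mg/h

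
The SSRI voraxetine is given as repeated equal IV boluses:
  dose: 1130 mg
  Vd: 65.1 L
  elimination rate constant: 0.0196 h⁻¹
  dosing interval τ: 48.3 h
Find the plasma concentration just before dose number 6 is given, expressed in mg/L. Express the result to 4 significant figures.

C₀ per dose = Dose / Vd = 1130 / 65.1 = 17.36 mg/L
Fraction remaining after one interval: r = e^(−kτ) = e^(−0.01960 × 48.3) = 0.3880
Before dose 6, 5 doses have been given (aged 1τ, 2τ, 3τ, 4τ, 5τ).
C_trough = C₀ × (r + r² + … + r^5) = C₀ × r(1−r^5)/(1−r)
        = 17.36 × 0.3880 × (1 − 0.008793) / (1 − 0.3880) = 10.91 mg/L

10.91 mg/L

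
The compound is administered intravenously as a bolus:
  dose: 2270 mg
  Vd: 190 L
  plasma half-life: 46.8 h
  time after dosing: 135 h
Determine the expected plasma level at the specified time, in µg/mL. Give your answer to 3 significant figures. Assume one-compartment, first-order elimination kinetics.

C₀ = Dose / Vd = 2270 / 190 = 11.95 mg/L
k = ln2 / t½ = 0.693147 / 46.8 = 0.01481 h⁻¹
C = C₀ · e^(−k·t) = 11.95 × e^(−0.01481 × 135)
  = 11.95 × 0.1354 = 1.618 mg/L
(1.618 mg/L = 1.618 µg/mL)

1.62 µg/mL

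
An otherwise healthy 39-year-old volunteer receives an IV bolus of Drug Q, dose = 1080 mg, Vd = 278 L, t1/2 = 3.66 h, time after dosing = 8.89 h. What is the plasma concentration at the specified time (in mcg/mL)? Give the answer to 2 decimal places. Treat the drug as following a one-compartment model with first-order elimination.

C₀ = Dose / Vd = 1080 / 278 = 3.885 mg/L
k = ln2 / t½ = 0.693147 / 3.66 = 0.1894 h⁻¹
C = C₀ · e^(−k·t) = 3.885 × e^(−0.1894 × 8.89)
  = 3.885 × 0.1857 = 0.7214 mg/L
(0.7214 mg/L = 0.7214 mcg/mL)

0.72 mcg/mL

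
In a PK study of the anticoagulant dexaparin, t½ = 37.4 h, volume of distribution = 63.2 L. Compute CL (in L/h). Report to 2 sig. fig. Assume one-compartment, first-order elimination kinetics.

k = ln2 / t½ = 0.693147 / 37.4 = 0.01853 h⁻¹
CL = k × Vd = 0.01853 × 63.2 = 1.171 L/h

1.2 L/h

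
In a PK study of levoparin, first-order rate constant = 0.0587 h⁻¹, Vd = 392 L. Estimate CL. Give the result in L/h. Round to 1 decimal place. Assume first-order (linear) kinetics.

23.0 L/h

CL = k × Vd = 0.0587 × 392 = 23.01 L/h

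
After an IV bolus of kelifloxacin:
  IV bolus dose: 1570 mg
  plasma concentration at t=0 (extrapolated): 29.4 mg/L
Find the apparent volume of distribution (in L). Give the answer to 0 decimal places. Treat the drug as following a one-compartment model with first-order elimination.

Vd = Dose / C₀ = 1570 / 29.4 = 53.40 L

53 L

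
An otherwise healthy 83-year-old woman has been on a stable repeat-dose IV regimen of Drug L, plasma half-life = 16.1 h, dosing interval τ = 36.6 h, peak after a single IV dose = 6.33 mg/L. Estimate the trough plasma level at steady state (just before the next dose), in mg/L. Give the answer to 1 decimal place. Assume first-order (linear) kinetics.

1.7 mg/L

k = ln2 / t½ = 0.693147 / 16.1 = 0.04305 h⁻¹
e^(−kτ) = e^(−0.04305 × 36.6) = 0.2069
Accumulation ratio R = 1 / (1 − e^(−kτ)) = 1 / (1 − 0.2069) = 1.261
Steady-state trough = C₀ × R × e^(−kτ) = 6.33 × 1.261 × 0.2069 = 1.652 mg/L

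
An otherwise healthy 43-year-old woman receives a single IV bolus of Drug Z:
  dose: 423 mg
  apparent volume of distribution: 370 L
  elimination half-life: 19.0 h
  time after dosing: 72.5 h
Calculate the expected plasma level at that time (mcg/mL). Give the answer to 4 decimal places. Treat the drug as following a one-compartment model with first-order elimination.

C₀ = Dose / Vd = 423.0 / 370 = 1.143 mg/L
k = ln2 / t½ = 0.693147 / 19.0 = 0.03648 h⁻¹
C = C₀ · e^(−k·t) = 1.143 × e^(−0.03648 × 72.5)
  = 1.143 × 0.07102 = 0.08118 mg/L
(0.08118 mg/L = 0.08118 mcg/mL)

0.0812 mcg/mL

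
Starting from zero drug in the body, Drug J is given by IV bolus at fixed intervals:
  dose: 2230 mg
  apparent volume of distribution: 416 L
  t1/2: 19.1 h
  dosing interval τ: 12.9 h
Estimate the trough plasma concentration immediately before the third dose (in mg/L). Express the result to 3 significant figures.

5.46 mg/L

C₀ per dose = Dose / Vd = 2230 / 416 = 5.361 mg/L
k = ln2 / t½ = 0.693147 / 19.1 = 0.03629 h⁻¹
Fraction remaining after one interval: r = e^(−kτ) = e^(−0.03629 × 12.9) = 0.6262
Before dose 3, 2 doses have been given (aged 1τ, 2τ).
C_trough = C₀ × (r + r²) = 5.361 × (0.6262 + 0.3921) = 5.459 mg/L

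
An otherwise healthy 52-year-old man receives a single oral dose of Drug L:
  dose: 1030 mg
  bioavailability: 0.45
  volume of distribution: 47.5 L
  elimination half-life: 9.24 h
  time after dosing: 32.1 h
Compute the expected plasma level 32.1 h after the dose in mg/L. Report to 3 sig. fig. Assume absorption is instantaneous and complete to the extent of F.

0.878 mg/L

Amount reaching circulation = F × Dose = 0.45 × 1030 = 463.5 mg
C₀ = F·Dose / Vd = 463.5 / 47.5 = 9.758 mg/L
k = ln2 / t½ = 0.693147 / 9.24 = 0.07502 h⁻¹
C = C₀ · e^(−k·t) = 9.758 × e^(−0.07502 × 32.1)
  = 9.758 × 0.08998 = 0.8780 mg/L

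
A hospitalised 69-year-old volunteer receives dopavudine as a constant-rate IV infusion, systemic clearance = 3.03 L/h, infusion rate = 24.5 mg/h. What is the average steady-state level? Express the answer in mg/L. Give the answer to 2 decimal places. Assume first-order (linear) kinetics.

8.09 mg/L

At steady state Css = R₀ / CL = 24.5 / 3.030 = 8.086 mg/L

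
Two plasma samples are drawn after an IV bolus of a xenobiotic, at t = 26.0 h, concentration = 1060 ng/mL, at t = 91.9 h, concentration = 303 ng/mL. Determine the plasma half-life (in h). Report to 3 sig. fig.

36.5 h

k = ln(C₁/C₂) / (t₂ − t₁) = ln(1060/303) / (91.9 − 26.0)
  = 1.252 / 65.90 = 0.01900 h⁻¹
t½ = ln2 / k = 0.693147 / 0.01900 = 36.48 h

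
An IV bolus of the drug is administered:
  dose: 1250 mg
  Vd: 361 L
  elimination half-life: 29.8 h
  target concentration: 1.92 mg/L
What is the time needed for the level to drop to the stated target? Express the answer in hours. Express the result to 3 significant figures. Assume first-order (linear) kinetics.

C₀ = Dose / Vd = 1250 / 361 = 3.463 mg/L
k = ln2 / t½ = 0.693147 / 29.8 = 0.02326 h⁻¹
t = ln(C₀ / C) / k = ln(3.463 / 1.92) / 0.02326
  = ln(1.804) / 0.02326 = 0.5900 / 0.02326 = 25.37 h

25.4 h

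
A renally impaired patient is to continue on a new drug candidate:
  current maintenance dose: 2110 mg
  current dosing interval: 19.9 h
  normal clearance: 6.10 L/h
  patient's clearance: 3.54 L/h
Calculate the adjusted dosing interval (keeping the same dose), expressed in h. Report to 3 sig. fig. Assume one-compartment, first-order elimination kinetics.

To keep the same average steady-state level, dosing rate must scale with clearance.
CL ratio = 3.54 / 6.10 = 0.5803
New interval (same dose) = 19.9 / 0.5803 = 34.29 h

34.3 h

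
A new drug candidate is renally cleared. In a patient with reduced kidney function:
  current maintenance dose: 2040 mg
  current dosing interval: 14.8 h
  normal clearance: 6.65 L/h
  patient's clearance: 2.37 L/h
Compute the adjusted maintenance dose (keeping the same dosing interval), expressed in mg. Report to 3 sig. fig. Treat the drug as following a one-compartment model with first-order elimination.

To keep the same average steady-state level, dosing rate must scale with clearance.
CL ratio = 2.37 / 6.65 = 0.3564
New dose (same interval) = 2040 × 0.3564 = 727.1 mg

727 mg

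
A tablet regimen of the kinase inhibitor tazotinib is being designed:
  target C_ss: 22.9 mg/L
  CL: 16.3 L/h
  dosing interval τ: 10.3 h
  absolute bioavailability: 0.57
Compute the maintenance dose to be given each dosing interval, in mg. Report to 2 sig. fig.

At steady state, F × (Dose/τ) = Css × CL.
Dose = Css × CL × τ / F = 22.9 × 16.30 × 10.3 / 0.57 = 6745 mg

6700 mg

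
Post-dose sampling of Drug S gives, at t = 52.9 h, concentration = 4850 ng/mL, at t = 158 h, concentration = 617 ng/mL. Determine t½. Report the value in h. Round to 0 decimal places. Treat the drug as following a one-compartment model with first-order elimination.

k = ln(C₁/C₂) / (t₂ − t₁) = ln(4850/617) / (158 − 52.9)
  = 2.062 / 105.1 = 0.01962 h⁻¹
t½ = ln2 / k = 0.693147 / 0.01962 = 35.33 h

35 h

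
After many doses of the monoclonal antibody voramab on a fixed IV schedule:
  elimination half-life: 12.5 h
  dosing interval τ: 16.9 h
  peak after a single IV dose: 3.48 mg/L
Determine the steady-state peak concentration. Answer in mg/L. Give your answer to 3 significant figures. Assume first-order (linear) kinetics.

5.72 mg/L

k = ln2 / t½ = 0.693147 / 12.5 = 0.05545 h⁻¹
e^(−kτ) = e^(−0.05545 × 16.9) = 0.3918
Accumulation ratio R = 1 / (1 − e^(−kτ)) = 1 / (1 − 0.3918) = 1.644
Steady-state peak = C₀ × R = 3.48 × 1.644 = 5.721 mg/L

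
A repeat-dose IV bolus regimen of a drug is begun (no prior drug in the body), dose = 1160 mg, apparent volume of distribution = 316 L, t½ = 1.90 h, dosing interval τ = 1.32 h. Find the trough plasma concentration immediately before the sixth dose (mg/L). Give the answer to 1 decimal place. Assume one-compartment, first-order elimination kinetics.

5.4 mg/L

C₀ per dose = Dose / Vd = 1160 / 316 = 3.671 mg/L
k = ln2 / t½ = 0.693147 / 1.90 = 0.3648 h⁻¹
Fraction remaining after one interval: r = e^(−kτ) = e^(−0.3648 × 1.32) = 0.6178
Before dose 6, 5 doses have been given (aged 1τ, 2τ, 3τ, 4τ, 5τ).
C_trough = C₀ × (r + r² + … + r^5) = C₀ × r(1−r^5)/(1−r)
        = 3.671 × 0.6178 × (1 − 0.09000) / (1 − 0.6178) = 5.400 mg/L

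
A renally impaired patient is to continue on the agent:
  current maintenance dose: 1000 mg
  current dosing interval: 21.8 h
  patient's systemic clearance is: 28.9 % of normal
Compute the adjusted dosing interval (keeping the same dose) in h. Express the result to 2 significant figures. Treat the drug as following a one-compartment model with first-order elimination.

75 h

To keep the same average steady-state level, dosing rate must scale with clearance.
CL ratio = 28.9 / 100 = 0.2890
New interval (same dose) = 21.8 / 0.2890 = 75.43 h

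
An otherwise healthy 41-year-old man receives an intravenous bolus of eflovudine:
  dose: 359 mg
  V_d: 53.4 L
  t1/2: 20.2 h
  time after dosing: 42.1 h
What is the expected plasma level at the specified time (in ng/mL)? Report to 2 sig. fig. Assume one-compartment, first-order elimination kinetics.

1600 ng/mL

C₀ = Dose / Vd = 359.0 / 53.4 = 6.723 mg/L
k = ln2 / t½ = 0.693147 / 20.2 = 0.03431 h⁻¹
C = C₀ · e^(−k·t) = 6.723 × e^(−0.03431 × 42.1)
  = 6.723 × 0.2359 = 1.586 mg/L
Convert: 1.586 mg/L × 1000 = 1586 ng/mL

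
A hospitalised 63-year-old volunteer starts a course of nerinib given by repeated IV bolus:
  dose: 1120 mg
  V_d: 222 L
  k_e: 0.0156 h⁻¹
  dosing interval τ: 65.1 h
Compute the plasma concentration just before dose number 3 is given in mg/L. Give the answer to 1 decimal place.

2.5 mg/L

C₀ per dose = Dose / Vd = 1120 / 222 = 5.045 mg/L
Fraction remaining after one interval: r = e^(−kτ) = e^(−0.01560 × 65.1) = 0.3622
Before dose 3, 2 doses have been given (aged 1τ, 2τ).
C_trough = C₀ × (r + r²) = 5.045 × (0.3622 + 0.1312) = 2.489 mg/L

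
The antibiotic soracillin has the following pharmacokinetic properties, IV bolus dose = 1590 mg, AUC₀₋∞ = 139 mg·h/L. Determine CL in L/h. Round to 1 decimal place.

CL = Dose / AUC = 1590 / 139 = 11.44 L/h

11.4 L/h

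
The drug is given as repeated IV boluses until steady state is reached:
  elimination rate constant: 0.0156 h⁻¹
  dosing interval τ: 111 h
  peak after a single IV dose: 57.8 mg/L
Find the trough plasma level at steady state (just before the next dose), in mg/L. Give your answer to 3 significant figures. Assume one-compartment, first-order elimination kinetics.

12.4 mg/L

e^(−kτ) = e^(−0.01560 × 111) = 0.1770
Accumulation ratio R = 1 / (1 − e^(−kτ)) = 1 / (1 − 0.1770) = 1.215
Steady-state trough = C₀ × R × e^(−kτ) = 57.8 × 1.215 × 0.1770 = 12.43 mg/L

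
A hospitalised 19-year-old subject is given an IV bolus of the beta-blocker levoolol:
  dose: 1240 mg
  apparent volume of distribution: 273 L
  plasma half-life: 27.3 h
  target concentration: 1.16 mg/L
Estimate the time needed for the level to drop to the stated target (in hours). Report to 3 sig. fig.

C₀ = Dose / Vd = 1240 / 273 = 4.542 mg/L
k = ln2 / t½ = 0.693147 / 27.3 = 0.02539 h⁻¹
t = ln(C₀ / C) / k = ln(4.542 / 1.16) / 0.02539
  = ln(3.916) / 0.02539 = 1.365 / 0.02539 = 53.76 h

53.8 h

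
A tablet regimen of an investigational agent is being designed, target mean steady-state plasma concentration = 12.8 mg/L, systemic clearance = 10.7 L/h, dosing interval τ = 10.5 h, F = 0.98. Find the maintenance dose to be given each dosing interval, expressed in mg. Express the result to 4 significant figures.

At steady state, F × (Dose/τ) = Css × CL.
Dose = Css × CL × τ / F = 12.8 × 10.70 × 10.5 / 0.98 = 1467 mg

1467 mg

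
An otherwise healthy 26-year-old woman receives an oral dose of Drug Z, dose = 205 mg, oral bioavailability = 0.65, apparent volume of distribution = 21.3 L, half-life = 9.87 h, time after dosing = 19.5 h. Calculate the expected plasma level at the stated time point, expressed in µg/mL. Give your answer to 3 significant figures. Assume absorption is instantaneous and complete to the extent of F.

Amount reaching circulation = F × Dose = 0.65 × 205.0 = 133.3 mg
C₀ = F·Dose / Vd = 133.3 / 21.3 = 6.258 mg/L
k = ln2 / t½ = 0.693147 / 9.87 = 0.07023 h⁻¹
C = C₀ · e^(−k·t) = 6.258 × e^(−0.07023 × 19.5)
  = 6.258 × 0.2542 = 1.591 mg/L
(1.591 mg/L = 1.591 µg/mL)

1.59 µg/mL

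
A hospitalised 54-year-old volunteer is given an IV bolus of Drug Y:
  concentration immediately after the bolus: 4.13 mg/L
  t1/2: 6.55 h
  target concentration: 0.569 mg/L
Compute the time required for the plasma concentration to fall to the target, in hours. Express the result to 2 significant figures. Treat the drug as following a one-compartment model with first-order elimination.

k = ln2 / t½ = 0.693147 / 6.55 = 0.1058 h⁻¹
t = ln(C₀ / C) / k = ln(4.130 / 0.569) / 0.1058
  = ln(7.258) / 0.1058 = 1.982 / 0.1058 = 18.73 h

19 h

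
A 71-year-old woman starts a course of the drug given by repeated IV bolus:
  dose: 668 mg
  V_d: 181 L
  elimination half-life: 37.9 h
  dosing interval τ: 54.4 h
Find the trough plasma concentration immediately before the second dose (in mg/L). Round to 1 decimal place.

1.4 mg/L

C₀ per dose = Dose / Vd = 668 / 181 = 3.691 mg/L
k = ln2 / t½ = 0.693147 / 37.9 = 0.01829 h⁻¹
Fraction remaining after one interval: r = e^(−kτ) = e^(−0.01829 × 54.4) = 0.3697
Before dose 2, 1 dose has been given (aged 1τ).
C_trough = C₀ × r = 3.691 × 0.3697 = 1.365 mg/L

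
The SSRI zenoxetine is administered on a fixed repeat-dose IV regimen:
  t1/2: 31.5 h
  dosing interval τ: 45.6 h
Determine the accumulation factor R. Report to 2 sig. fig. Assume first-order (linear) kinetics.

k = ln2 / t½ = 0.693147 / 31.5 = 0.02200 h⁻¹
e^(−kτ) = e^(−0.02200 × 45.6) = 0.3667
Accumulation ratio R = 1 / (1 − e^(−kτ)) = 1 / (1 − 0.3667) = 1.579

1.6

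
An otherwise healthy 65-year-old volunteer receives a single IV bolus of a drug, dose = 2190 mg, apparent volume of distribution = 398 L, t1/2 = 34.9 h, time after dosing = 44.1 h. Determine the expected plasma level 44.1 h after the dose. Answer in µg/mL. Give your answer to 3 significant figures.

2.29 µg/mL

C₀ = Dose / Vd = 2190 / 398 = 5.503 mg/L
k = ln2 / t½ = 0.693147 / 34.9 = 0.01986 h⁻¹
C = C₀ · e^(−k·t) = 5.503 × e^(−0.01986 × 44.1)
  = 5.503 × 0.4165 = 2.292 mg/L
(2.292 mg/L = 2.292 µg/mL)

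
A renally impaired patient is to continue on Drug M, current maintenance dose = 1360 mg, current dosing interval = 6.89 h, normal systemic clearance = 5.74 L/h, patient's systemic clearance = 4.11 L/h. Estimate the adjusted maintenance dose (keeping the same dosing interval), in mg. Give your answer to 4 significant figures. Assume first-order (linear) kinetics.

To keep the same average steady-state level, dosing rate must scale with clearance.
CL ratio = 4.11 / 5.74 = 0.7160
New dose (same interval) = 1360 × 0.7160 = 973.8 mg

973.8 mg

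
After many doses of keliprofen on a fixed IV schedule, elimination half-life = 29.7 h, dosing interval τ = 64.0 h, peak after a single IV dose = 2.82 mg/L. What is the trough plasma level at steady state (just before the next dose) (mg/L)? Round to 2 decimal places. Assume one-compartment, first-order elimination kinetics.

0.82 mg/L

k = ln2 / t½ = 0.693147 / 29.7 = 0.02334 h⁻¹
e^(−kτ) = e^(−0.02334 × 64.0) = 0.2245
Accumulation ratio R = 1 / (1 − e^(−kτ)) = 1 / (1 − 0.2245) = 1.289
Steady-state trough = C₀ × R × e^(−kτ) = 2.82 × 1.289 × 0.2245 = 0.8161 mg/L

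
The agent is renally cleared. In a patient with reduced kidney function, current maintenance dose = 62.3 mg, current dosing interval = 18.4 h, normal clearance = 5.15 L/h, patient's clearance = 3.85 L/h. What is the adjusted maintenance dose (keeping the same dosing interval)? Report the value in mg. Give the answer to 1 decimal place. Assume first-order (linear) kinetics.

46.6 mg

To keep the same average steady-state level, dosing rate must scale with clearance.
CL ratio = 3.85 / 5.15 = 0.7476
New dose (same interval) = 62.3 × 0.7476 = 46.58 mg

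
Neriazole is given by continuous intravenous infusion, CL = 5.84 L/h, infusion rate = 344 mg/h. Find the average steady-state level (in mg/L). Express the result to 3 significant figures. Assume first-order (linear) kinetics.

58.9 mg/L

At steady state Css = R₀ / CL = 344 / 5.840 = 58.90 mg/L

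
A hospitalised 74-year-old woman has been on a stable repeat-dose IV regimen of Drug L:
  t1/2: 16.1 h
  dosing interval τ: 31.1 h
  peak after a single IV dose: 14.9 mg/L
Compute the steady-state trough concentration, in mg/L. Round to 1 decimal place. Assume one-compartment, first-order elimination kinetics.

k = ln2 / t½ = 0.693147 / 16.1 = 0.04305 h⁻¹
e^(−kτ) = e^(−0.04305 × 31.1) = 0.2621
Accumulation ratio R = 1 / (1 − e^(−kτ)) = 1 / (1 − 0.2621) = 1.355
Steady-state trough = C₀ × R × e^(−kτ) = 14.9 × 1.355 × 0.2621 = 5.292 mg/L

5.3 mg/L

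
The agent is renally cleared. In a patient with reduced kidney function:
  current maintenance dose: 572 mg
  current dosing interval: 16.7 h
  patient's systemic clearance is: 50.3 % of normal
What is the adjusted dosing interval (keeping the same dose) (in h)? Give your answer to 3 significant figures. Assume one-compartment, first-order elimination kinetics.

To keep the same average steady-state level, dosing rate must scale with clearance.
CL ratio = 50.3 / 100 = 0.5030
New interval (same dose) = 16.7 / 0.5030 = 33.20 h

33.2 h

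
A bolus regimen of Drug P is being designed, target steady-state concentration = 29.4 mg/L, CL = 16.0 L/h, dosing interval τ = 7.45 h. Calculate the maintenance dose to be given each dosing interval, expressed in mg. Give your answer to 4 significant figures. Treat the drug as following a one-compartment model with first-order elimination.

3504 mg

At steady state, Dose/τ = Css × CL.
Dose = Css × CL × τ = 29.4 × 16.00 × 7.45 = 3504 mg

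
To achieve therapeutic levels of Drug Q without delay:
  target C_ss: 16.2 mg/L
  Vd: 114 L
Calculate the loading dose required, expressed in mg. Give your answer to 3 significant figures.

1850 mg

LD = Css × Vd = 16.2 × 114 = 1847 mg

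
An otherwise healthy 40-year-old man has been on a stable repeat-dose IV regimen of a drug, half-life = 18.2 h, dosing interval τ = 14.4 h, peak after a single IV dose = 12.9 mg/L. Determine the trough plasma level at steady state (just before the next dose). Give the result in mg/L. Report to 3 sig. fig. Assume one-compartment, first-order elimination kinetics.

17.7 mg/L

k = ln2 / t½ = 0.693147 / 18.2 = 0.03809 h⁻¹
e^(−kτ) = e^(−0.03809 × 14.4) = 0.5778
Accumulation ratio R = 1 / (1 − e^(−kτ)) = 1 / (1 − 0.5778) = 2.369
Steady-state trough = C₀ × R × e^(−kτ) = 12.9 × 2.369 × 0.5778 = 17.66 mg/L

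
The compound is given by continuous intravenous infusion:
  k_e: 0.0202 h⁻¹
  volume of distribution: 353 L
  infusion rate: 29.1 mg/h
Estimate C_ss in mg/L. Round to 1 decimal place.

CL = k × Vd = 0.02020 × 353 = 7.131 L/h
At steady state Css = R₀ / CL = 29.1 / 7.131 = 4.081 mg/L

4.1 mg/L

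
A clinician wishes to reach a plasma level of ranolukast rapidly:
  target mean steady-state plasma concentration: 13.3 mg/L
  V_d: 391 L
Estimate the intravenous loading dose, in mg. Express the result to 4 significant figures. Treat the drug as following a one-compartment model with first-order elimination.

5200 mg

LD = Css × Vd = 13.3 × 391 = 5200 mg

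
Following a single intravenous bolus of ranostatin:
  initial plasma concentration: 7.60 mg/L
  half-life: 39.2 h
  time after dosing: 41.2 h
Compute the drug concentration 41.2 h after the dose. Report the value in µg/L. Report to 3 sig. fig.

k = ln2 / t½ = 0.693147 / 39.2 = 0.01768 h⁻¹
C = C₀ · e^(−k·t) = 7.600 × e^(−0.01768 × 41.2)
  = 7.600 × 0.4827 = 3.669 mg/L
Convert: 3.669 mg/L × 1000 = 3669 µg/L

3670 µg/L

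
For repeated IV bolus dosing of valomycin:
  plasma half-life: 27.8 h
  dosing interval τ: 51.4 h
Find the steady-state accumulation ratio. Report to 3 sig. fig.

1.38

k = ln2 / t½ = 0.693147 / 27.8 = 0.02493 h⁻¹
e^(−kτ) = e^(−0.02493 × 51.4) = 0.2776
Accumulation ratio R = 1 / (1 − e^(−kτ)) = 1 / (1 − 0.2776) = 1.384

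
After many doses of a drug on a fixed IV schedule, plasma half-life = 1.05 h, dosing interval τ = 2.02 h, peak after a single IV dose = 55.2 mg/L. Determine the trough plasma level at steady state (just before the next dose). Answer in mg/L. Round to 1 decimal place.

k = ln2 / t½ = 0.693147 / 1.05 = 0.6601 h⁻¹
e^(−kτ) = e^(−0.6601 × 2.02) = 0.2636
Accumulation ratio R = 1 / (1 − e^(−kτ)) = 1 / (1 − 0.2636) = 1.358
Steady-state trough = C₀ × R × e^(−kτ) = 55.2 × 1.358 × 0.2636 = 19.76 mg/L

19.8 mg/L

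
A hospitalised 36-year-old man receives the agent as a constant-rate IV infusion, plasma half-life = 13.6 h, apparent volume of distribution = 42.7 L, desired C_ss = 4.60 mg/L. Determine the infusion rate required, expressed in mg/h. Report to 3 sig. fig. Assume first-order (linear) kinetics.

10.0 mg/h

k = ln2 / t½ = 0.693147 / 13.6 = 0.05097 h⁻¹
CL = k × Vd = 0.05097 × 42.7 = 2.176 L/h
At steady state, infusion rate R₀ = Css × CL = 4.60 × 2.176 = 10.01 mg/h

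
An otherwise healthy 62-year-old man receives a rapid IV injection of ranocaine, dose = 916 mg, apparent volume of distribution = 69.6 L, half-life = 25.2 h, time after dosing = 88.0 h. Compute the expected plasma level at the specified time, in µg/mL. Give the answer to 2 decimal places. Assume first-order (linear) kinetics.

1.17 µg/mL

C₀ = Dose / Vd = 916.0 / 69.6 = 13.16 mg/L
k = ln2 / t½ = 0.693147 / 25.2 = 0.02751 h⁻¹
C = C₀ · e^(−k·t) = 13.16 × e^(−0.02751 × 88.0)
  = 13.16 × 0.08884 = 1.169 mg/L
(1.169 mg/L = 1.169 µg/mL)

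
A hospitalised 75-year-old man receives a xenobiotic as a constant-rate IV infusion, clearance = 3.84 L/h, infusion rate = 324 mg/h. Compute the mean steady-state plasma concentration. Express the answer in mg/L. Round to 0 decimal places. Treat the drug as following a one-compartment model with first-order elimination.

84 mg/L

At steady state Css = R₀ / CL = 324 / 3.840 = 84.38 mg/L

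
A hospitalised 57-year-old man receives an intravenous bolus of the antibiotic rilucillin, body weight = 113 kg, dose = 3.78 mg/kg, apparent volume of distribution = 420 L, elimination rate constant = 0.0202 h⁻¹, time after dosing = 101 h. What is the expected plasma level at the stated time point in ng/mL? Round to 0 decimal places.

132 ng/mL

Total dose = 3.78 × 113 = 427.1 mg
C₀ = Dose / Vd = 427.1 / 420 = 1.017 mg/L
C = C₀ · e^(−k·t) = 1.017 × e^(−0.02020 × 101)
  = 1.017 × 0.1300 = 0.1322 mg/L
Convert: 0.1322 mg/L × 1000 = 132.2 ng/mL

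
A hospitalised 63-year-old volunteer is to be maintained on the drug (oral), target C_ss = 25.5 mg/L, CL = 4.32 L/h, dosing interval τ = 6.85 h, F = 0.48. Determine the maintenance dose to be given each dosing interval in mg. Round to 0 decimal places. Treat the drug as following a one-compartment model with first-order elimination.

At steady state, F × (Dose/τ) = Css × CL.
Dose = Css × CL × τ / F = 25.5 × 4.320 × 6.85 / 0.48 = 1572 mg

1572 mg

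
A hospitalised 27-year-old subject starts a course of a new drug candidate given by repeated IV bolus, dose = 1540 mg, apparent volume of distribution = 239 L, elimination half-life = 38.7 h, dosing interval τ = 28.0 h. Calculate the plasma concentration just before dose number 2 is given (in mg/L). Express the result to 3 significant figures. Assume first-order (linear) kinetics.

3.90 mg/L

C₀ per dose = Dose / Vd = 1540 / 239 = 6.444 mg/L
k = ln2 / t½ = 0.693147 / 38.7 = 0.01791 h⁻¹
Fraction remaining after one interval: r = e^(−kτ) = e^(−0.01791 × 28.0) = 0.6056
Before dose 2, 1 dose has been given (aged 1τ).
C_trough = C₀ × r = 6.444 × 0.6056 = 3.902 mg/L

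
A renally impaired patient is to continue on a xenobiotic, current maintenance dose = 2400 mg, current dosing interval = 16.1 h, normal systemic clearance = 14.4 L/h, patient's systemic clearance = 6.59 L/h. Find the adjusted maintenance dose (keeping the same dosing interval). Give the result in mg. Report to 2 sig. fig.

To keep the same average steady-state level, dosing rate must scale with clearance.
CL ratio = 6.59 / 14.4 = 0.4576
New dose (same interval) = 2400 × 0.4576 = 1098 mg

1100 mg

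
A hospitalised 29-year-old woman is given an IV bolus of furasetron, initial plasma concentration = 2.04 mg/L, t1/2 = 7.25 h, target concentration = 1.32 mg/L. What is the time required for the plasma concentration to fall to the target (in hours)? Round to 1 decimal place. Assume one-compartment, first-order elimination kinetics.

k = ln2 / t½ = 0.693147 / 7.25 = 0.09561 h⁻¹
t = ln(C₀ / C) / k = ln(2.040 / 1.32) / 0.09561
  = ln(1.545) / 0.09561 = 0.4350 / 0.09561 = 4.550 h

4.6 h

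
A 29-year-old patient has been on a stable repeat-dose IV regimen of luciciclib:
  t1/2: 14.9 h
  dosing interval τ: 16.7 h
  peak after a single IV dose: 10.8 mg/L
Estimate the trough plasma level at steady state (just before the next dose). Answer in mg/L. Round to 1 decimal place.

9.2 mg/L

k = ln2 / t½ = 0.693147 / 14.9 = 0.04652 h⁻¹
e^(−kτ) = e^(−0.04652 × 16.7) = 0.4598
Accumulation ratio R = 1 / (1 − e^(−kτ)) = 1 / (1 − 0.4598) = 1.851
Steady-state trough = C₀ × R × e^(−kτ) = 10.8 × 1.851 × 0.4598 = 9.192 mg/L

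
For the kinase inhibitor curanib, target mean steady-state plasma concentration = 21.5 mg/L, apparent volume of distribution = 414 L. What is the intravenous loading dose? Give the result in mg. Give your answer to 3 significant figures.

8900 mg

LD = Css × Vd = 21.5 × 414 = 8901 mg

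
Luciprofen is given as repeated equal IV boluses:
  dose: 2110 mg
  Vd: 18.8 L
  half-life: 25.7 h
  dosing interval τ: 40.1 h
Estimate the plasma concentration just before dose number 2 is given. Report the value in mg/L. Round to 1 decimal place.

38.1 mg/L

C₀ per dose = Dose / Vd = 2110 / 18.8 = 112.2 mg/L
k = ln2 / t½ = 0.693147 / 25.7 = 0.02697 h⁻¹
Fraction remaining after one interval: r = e^(−kτ) = e^(−0.02697 × 40.1) = 0.3391
Before dose 2, 1 dose has been given (aged 1τ).
C_trough = C₀ × r = 112.2 × 0.3391 = 38.05 mg/L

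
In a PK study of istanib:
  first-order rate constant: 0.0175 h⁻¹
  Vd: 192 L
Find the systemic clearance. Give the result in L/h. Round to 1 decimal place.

CL = k × Vd = 0.0175 × 192 = 3.360 L/h

3.4 L/h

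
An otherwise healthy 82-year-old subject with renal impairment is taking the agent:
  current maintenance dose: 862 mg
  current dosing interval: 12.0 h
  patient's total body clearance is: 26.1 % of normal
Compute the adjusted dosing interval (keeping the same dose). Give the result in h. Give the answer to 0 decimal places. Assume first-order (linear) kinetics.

To keep the same average steady-state level, dosing rate must scale with clearance.
CL ratio = 26.1 / 100 = 0.2610
New interval (same dose) = 12.0 / 0.2610 = 45.98 h

46 h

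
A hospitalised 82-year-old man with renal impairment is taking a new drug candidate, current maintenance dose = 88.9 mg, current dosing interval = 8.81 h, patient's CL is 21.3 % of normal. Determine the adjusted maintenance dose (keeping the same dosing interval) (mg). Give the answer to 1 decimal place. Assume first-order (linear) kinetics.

18.9 mg

To keep the same average steady-state level, dosing rate must scale with clearance.
CL ratio = 21.3 / 100 = 0.2130
New dose (same interval) = 88.9 × 0.2130 = 18.94 mg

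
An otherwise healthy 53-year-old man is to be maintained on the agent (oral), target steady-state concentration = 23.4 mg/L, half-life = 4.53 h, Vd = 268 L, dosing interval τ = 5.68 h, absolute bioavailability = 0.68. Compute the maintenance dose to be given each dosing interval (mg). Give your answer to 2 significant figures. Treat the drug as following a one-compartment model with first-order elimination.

k = ln2 / t½ = 0.693147 / 4.53 = 0.1530 h⁻¹
CL = k × Vd = 0.1530 × 268 = 41.00 L/h
At steady state, F × (Dose/τ) = Css × CL.
Dose = Css × CL × τ / F = 23.4 × 41.00 × 5.68 / 0.68 = 8014 mg

8000 mg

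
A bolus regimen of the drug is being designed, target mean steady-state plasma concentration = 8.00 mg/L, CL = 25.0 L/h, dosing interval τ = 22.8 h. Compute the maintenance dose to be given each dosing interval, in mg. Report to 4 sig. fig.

At steady state, Dose/τ = Css × CL.
Dose = Css × CL × τ = 8.00 × 25.00 × 22.8 = 4560 mg

4560 mg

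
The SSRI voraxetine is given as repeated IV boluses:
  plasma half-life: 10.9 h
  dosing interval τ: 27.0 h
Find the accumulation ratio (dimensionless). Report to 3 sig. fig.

1.22

k = ln2 / t½ = 0.693147 / 10.9 = 0.06359 h⁻¹
e^(−kτ) = e^(−0.06359 × 27.0) = 0.1796
Accumulation ratio R = 1 / (1 − e^(−kτ)) = 1 / (1 − 0.1796) = 1.219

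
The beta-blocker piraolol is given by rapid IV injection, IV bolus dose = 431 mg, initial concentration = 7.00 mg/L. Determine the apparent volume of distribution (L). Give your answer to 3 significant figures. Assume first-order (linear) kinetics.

Vd = Dose / C₀ = 431.0 / 7.00 = 61.57 L

61.6 L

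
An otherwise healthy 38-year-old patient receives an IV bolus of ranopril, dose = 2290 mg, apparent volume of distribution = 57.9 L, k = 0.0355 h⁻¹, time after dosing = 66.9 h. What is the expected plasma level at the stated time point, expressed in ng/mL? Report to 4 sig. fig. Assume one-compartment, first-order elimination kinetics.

3679 ng/mL

C₀ = Dose / Vd = 2290 / 57.9 = 39.55 mg/L
C = C₀ · e^(−k·t) = 39.55 × e^(−0.03550 × 66.9)
  = 39.55 × 0.09302 = 3.679 mg/L
Convert: 3.679 mg/L × 1000 = 3679 ng/mL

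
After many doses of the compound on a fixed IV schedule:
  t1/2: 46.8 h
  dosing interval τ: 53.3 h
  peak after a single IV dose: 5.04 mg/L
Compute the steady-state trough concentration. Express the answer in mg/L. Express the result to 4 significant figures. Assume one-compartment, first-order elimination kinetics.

4.193 mg/L

k = ln2 / t½ = 0.693147 / 46.8 = 0.01481 h⁻¹
e^(−kτ) = e^(−0.01481 × 53.3) = 0.4541
Accumulation ratio R = 1 / (1 − e^(−kτ)) = 1 / (1 − 0.4541) = 1.832
Steady-state trough = C₀ × R × e^(−kτ) = 5.04 × 1.832 × 0.4541 = 4.193 mg/L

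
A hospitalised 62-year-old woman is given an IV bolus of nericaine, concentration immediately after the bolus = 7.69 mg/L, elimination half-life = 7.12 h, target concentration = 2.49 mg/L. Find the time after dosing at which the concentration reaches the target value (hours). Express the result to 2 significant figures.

k = ln2 / t½ = 0.693147 / 7.12 = 0.09735 h⁻¹
t = ln(C₀ / C) / k = ln(7.690 / 2.49) / 0.09735
  = ln(3.088) / 0.09735 = 1.128 / 0.09735 = 11.59 h

12 h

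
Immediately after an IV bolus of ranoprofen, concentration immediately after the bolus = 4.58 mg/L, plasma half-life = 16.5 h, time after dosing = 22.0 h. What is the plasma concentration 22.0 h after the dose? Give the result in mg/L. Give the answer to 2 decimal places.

k = ln2 / t½ = 0.693147 / 16.5 = 0.04201 h⁻¹
C = C₀ · e^(−k·t) = 4.580 × e^(−0.04201 × 22.0)
  = 4.580 × 0.3968 = 1.817 mg/L

1.82 mg/L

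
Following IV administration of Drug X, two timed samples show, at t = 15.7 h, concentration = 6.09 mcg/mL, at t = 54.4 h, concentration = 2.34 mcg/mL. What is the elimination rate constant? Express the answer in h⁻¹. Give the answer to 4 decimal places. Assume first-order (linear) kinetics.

k = ln(C₁/C₂) / (t₂ − t₁) = ln(6.09/2.34) / (54.4 − 15.7)
  = 0.9565 / 38.70 = 0.02472 h⁻¹

0.0247 h⁻¹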